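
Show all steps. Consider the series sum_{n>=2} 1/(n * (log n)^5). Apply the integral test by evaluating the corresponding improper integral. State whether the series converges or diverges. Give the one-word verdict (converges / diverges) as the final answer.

Let f(x) = 1/(x*log(x)^5). Then f is positive, continuous, and decreasing on [2, infinity), so the integral test applies.
Compute the improper integral int_{2}^infinity f(x) dx:
  antiderivative F(x) = -1/(4*log(x)^4).
  F(x) -> 0 as x -> infinity.  int = 0 - F(2) = 1/(4*log(2)^4) < infinity. By the integral test, the series converges.

converges


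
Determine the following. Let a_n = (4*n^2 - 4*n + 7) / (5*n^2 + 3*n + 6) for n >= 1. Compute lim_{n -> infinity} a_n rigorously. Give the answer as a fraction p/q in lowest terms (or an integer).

Divide numerator and denominator by n^2, the highest power:
numerator / n^2 = 4 - 4/n + 7/n^2
denominator / n^2 = 5 + 3/n + 6/n^2
As n -> infinity, all terms of the form c/n^k (k >= 1) tend to 0.
So numerator / n^2 -> 4 and denominator / n^2 -> 5.
Therefore lim a_n = 4/5.

4/5


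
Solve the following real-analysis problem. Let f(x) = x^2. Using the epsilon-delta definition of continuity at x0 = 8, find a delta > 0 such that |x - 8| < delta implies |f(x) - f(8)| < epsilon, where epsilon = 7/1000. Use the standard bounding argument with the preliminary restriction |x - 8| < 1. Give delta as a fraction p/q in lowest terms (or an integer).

Factor: |x^2 - (8)^2| = |x - 8| * |x + 8|.
Impose |x - 8| < 1 first. Then |x + 8| = |(x - 8) + 2*(8)| <= |x - 8| + 2*|8| < 1 + 16 = 17.
So |x^2 - (8)^2| < delta * 17.
We need delta * 17 <= 7/1000, i.e. delta <= 7/1000/17 = 7/17000.
Since 7/17000 < 1, this is tighter than 1; take delta = 7/17000.
So delta = 7/17000 works.

7/17000


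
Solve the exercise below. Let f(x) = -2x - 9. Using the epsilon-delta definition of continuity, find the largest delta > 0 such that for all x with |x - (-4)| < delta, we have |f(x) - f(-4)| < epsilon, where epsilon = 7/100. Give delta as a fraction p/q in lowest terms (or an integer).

We compute f(-4) = -2*(-4) - 9 = -1.
|f(x) - f(-4)| = |-2x - 9 - (-1)| = |-2(x - (-4))| = 2|x - (-4)|.
We need 2|x - (-4)| < 7/100, i.e. |x - (-4)| < 7/100 / 2 = 7/200.
So any delta <= 7/200 works. Conversely, if delta > 7/200, then x = -4 + 7/200 satisfies |x - (-4)| = 7/200 < delta but |f(x) - f(-4)| = 2 * 7/200 = 7/100, which is not < 7/100; so no larger delta works.
Hence the largest such delta is 7/200.

7/200


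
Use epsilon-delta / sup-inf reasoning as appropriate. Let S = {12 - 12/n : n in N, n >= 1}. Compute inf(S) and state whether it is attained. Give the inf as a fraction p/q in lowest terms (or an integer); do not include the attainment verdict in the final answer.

Analysis:
- Values: 0, 6, 8, 9, ... strictly increasing.
- Minimum is 0 (n=1); inf = 0 (attained).
- 12 - 12/n -> 12 from below; sup = 12, not attained.
Conclusion: inf(S) = 0, attained in S.

0


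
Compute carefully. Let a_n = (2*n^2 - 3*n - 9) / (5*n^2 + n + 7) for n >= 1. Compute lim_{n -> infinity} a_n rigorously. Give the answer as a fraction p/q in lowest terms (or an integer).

Divide numerator and denominator by n^2, the highest power:
numerator / n^2 = 2 - 3/n - 9/n^2
denominator / n^2 = 5 + 1/n + 7/n^2
As n -> infinity, all terms of the form c/n^k (k >= 1) tend to 0.
So numerator / n^2 -> 2 and denominator / n^2 -> 5.
Therefore lim a_n = 2/5.

2/5


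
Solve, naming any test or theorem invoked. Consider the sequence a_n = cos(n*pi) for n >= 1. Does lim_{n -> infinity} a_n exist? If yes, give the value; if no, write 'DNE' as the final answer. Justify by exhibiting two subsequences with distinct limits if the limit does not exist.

Examine the behaviour of a_n along subsequences.
cos(n*pi) = (-1)^n, so a_n = (-1)^n. a_{2k} = 1 -> 1. a_{2k+1} = -1 -> -1.
Since these two subsequential limits are 1 and -1, distinct, the full sequence cannot converge (a convergent sequence has all subsequences tending to the same limit). So lim a_n does not exist.

DNE


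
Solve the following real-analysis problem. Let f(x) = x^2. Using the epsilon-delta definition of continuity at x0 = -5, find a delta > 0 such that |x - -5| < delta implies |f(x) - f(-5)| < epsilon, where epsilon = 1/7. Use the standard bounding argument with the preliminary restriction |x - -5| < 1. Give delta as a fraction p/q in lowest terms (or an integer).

Factor: |x^2 - (-5)^2| = |x - -5| * |x + -5|.
Impose |x - -5| < 1 first. Then |x + -5| = |(x - -5) + 2*(-5)| <= |x - -5| + 2*|-5| < 1 + 10 = 11.
So |x^2 - (-5)^2| < delta * 11.
We need delta * 11 <= 1/7, i.e. delta <= 1/7/11 = 1/77.
Since 1/77 < 1, this is tighter than 1; take delta = 1/77.
So delta = 1/77 works.

1/77


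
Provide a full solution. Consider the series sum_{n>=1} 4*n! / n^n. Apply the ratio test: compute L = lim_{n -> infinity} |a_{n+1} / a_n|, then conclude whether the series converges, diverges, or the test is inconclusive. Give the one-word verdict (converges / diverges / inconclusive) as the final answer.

Let a_n denote the general term. Form the ratio a_{n+1}/a_n and simplify:
a_{n+1}/a_n = (n/(n + 1))^n
Take the limit as n -> infinity: L = exp(-1).
Since L = exp(-1) < 1, the ratio test implies the series converges.

converges


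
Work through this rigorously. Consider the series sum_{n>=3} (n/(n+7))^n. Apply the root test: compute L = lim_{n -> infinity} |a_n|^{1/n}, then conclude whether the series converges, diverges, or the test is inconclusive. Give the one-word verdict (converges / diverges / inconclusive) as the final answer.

Let a_n denote the general term. Form |a_n|^(1/n) and simplify:
|a_n|^(1/n) = n/(n + 7)
Take the limit as n -> infinity: L = 1.
Since L = 1, the root test is inconclusive. (In fact a_n = (n/(n+7))^n -> e^(-7) != 0, so the nth-term test shows divergence; but the root test itself gives no conclusion.)

inconclusive


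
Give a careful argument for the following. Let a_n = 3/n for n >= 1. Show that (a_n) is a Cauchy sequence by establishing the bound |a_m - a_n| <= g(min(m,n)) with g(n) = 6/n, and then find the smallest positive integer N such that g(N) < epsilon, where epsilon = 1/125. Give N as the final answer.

For any m, n >= 1, by the triangle inequality:
|a_m - a_n| = |3/m - 3/n| <= 3*1/m + 3*1/n <= 6/min(m,n).
So g(n) = 6/n bounds the Cauchy difference. Since g(n) -> 0, (a_n) is Cauchy.
Now solve g(N) < 1/125: 6/N < 1/125 <=> N > 6 / (1/125) = 750.
The smallest integer strictly greater than 750 is N = 751.
Check: g(751) = 6/751 = 6/751 < 1/125; g(750) = 1/125 >= 1/125. So N = 751.

751


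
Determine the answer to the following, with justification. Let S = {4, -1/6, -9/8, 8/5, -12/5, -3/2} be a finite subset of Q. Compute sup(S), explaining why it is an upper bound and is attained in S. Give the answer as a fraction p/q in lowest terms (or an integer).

S is finite, so sup(S) = max(S).
Sorted decreasing:
4, 8/5, -1/6, -9/8, -3/2, -12/5
The extremum is 4.
For every x in S, x <= 4. And 4 is in S, so it is attained.
Therefore sup(S) = 4.

4


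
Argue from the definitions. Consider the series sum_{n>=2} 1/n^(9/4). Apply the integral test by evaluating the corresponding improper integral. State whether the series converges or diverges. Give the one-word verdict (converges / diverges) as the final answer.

Let f(x) = x^(-9/4). Then f is positive, continuous, and decreasing on [2, infinity), so the integral test applies.
Compute the improper integral int_{2}^infinity f(x) dx:
  antiderivative F(x) = -4/(5*x^(5/4)).
  As x -> infinity, F(x) -> 0 (since p = 9/4 > 1).
  So int = F(infinity) - F(2) = 0 - (-2^(3/4)/5) = 2^(3/4)/5.
  Finite, so by the integral test, the series converges.

converges


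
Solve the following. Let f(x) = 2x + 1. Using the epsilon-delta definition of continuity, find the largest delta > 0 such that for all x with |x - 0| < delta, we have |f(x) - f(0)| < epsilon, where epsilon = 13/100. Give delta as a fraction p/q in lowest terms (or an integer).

We compute f(0) = 2*(0) + 1 = 1.
|f(x) - f(0)| = |2x + 1 - (1)| = |2(x - 0)| = 2|x - 0|.
We need 2|x - 0| < 13/100, i.e. |x - 0| < 13/100 / 2 = 13/200.
So any delta <= 13/200 works. Conversely, if delta > 13/200, then x = 0 + 13/200 satisfies |x - 0| = 13/200 < delta but |f(x) - f(0)| = 2 * 13/200 = 13/100, which is not < 13/100; so no larger delta works.
Hence the largest such delta is 13/200.

13/200


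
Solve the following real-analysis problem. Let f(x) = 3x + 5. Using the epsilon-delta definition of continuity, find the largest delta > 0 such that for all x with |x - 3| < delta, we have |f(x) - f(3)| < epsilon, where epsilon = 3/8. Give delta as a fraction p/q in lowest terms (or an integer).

We compute f(3) = 3*(3) + 5 = 14.
|f(x) - f(3)| = |3x + 5 - (14)| = |3(x - 3)| = 3|x - 3|.
We need 3|x - 3| < 3/8, i.e. |x - 3| < 3/8 / 3 = 1/8.
So any delta <= 1/8 works. Conversely, if delta > 1/8, then x = 3 + 1/8 satisfies |x - 3| = 1/8 < delta but |f(x) - f(3)| = 3 * 1/8 = 3/8, which is not < 3/8; so no larger delta works.
Hence the largest such delta is 1/8.

1/8


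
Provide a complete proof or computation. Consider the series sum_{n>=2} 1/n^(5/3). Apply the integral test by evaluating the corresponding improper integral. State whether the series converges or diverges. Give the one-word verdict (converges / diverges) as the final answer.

Let f(x) = x^(-5/3). Then f is positive, continuous, and decreasing on [2, infinity), so the integral test applies.
Compute the improper integral int_{2}^infinity f(x) dx:
  antiderivative F(x) = -3/(2*x^(2/3)).
  As x -> infinity, F(x) -> 0 (since p = 5/3 > 1).
  So int = F(infinity) - F(2) = 0 - (-3*2^(1/3)/4) = 3*2^(1/3)/4.
  Finite, so by the integral test, the series converges.

converges


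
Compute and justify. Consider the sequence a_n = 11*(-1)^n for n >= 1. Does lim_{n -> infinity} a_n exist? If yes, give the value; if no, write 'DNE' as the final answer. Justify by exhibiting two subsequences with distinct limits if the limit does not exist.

Examine the behaviour of a_n along subsequences.
Even-n subsequence a_{2k} = 11 -> 11. Odd-n subsequence a_{2k+1} = -11 -> -11.
Since these two subsequential limits are 11 and -11, distinct, the full sequence cannot converge (a convergent sequence has all subsequences tending to the same limit). So lim a_n does not exist.

DNE


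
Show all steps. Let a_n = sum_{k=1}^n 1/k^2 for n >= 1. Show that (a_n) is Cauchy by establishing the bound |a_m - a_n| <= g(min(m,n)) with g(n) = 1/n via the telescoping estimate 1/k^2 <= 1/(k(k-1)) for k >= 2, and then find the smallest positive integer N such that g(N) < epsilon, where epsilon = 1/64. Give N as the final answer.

For m > n >= 1: |a_m - a_n| = sum_{k=n+1}^m 1/k^2.
Use 1/k^2 <= 1/(k(k-1)) = 1/(k-1) - 1/k for k >= 2:
sum_{k=n+1}^m 1/k^2 <= sum_{k=n+1}^m (1/(k-1) - 1/k) = 1/n - 1/m <= 1/n.
By symmetry the same bound holds with n,m swapped, so |a_m - a_n| <= 1/min(m,n) = g(min(m,n)). Since g(n) -> 0, (a_n) is Cauchy.
Now solve g(N) < 1/64: 1/N < 1/64 <=> N > 1/(1/64) = 64.
The smallest integer strictly greater than 64 is N = 65.
Check: g(65) = 1/65 < 1/64; g(64) = 1/64 >= 1/64. So N = 65.

65


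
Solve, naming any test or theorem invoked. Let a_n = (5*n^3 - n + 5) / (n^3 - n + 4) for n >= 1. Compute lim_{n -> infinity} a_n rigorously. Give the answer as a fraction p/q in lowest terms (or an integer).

Divide numerator and denominator by n^3, the highest power:
numerator / n^3 = 5 - 1/n^2 + 5/n^3
denominator / n^3 = 1 - 1/n^2 + 4/n^3
As n -> infinity, all terms of the form c/n^k (k >= 1) tend to 0.
So numerator / n^3 -> 5 and denominator / n^3 -> 1.
Therefore lim a_n = 5.

5


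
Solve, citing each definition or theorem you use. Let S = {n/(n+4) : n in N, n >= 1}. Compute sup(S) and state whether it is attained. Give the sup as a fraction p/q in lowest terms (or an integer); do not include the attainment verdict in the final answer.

Analysis:
- Values: 1/5, 1/3, 3/7, 1/2, ... strictly increasing.
- Minimum is 1/5 (n=1); inf = 1/5 (attained).
- n/(n+4) = 1 - 4/(n+4) -> 1 from below as n -> infinity, and never equals 1.
- So sup = 1 (not attained).
Conclusion: sup(S) = 1, not attained in S.

1


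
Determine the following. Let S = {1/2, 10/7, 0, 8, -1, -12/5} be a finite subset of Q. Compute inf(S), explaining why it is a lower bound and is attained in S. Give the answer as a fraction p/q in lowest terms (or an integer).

S is finite, so inf(S) = min(S).
Sorted increasing:
-12/5, -1, 0, 1/2, 10/7, 8
The extremum is -12/5.
For every x in S, x >= -12/5. And -12/5 is in S, so it is attained.
Therefore inf(S) = -12/5.

-12/5


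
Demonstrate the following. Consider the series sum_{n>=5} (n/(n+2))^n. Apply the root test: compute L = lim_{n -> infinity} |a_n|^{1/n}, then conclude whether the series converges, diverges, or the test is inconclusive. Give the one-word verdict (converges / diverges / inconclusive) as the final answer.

Let a_n denote the general term. Form |a_n|^(1/n) and simplify:
|a_n|^(1/n) = n/(n + 2)
Take the limit as n -> infinity: L = 1.
Since L = 1, the root test is inconclusive. (In fact a_n = (n/(n+2))^n -> e^(-2) != 0, so the nth-term test shows divergence; but the root test itself gives no conclusion.)

inconclusive


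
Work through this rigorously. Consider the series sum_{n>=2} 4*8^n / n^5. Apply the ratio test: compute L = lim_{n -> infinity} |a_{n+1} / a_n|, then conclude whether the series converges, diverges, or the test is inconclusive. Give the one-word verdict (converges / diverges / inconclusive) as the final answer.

Let a_n denote the general term. Form the ratio a_{n+1}/a_n and simplify:
a_{n+1}/a_n = 8*n^5/(n + 1)^5
Take the limit as n -> infinity: L = 8.
Since L = 8 > 1 (or L = infinity), the ratio test implies the series diverges.

diverges


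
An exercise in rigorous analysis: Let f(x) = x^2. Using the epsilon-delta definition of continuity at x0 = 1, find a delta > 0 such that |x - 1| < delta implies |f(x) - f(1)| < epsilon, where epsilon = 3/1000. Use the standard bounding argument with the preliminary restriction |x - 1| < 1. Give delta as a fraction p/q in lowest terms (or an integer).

Factor: |x^2 - (1)^2| = |x - 1| * |x + 1|.
Impose |x - 1| < 1 first. Then |x + 1| = |(x - 1) + 2*(1)| <= |x - 1| + 2*|1| < 1 + 2 = 3.
So |x^2 - (1)^2| < delta * 3.
We need delta * 3 <= 3/1000, i.e. delta <= 3/1000/3 = 1/1000.
Since 1/1000 < 1, this is tighter than 1; take delta = 1/1000.
So delta = 1/1000 works.

1/1000


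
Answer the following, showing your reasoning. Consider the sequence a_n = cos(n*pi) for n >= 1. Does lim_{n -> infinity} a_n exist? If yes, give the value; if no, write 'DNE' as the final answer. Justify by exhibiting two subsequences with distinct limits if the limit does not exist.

Examine the behaviour of a_n along subsequences.
cos(n*pi) = (-1)^n, so a_n = (-1)^n. a_{2k} = 1 -> 1. a_{2k+1} = -1 -> -1.
Since these two subsequential limits are 1 and -1, distinct, the full sequence cannot converge (a convergent sequence has all subsequences tending to the same limit). So lim a_n does not exist.

DNE


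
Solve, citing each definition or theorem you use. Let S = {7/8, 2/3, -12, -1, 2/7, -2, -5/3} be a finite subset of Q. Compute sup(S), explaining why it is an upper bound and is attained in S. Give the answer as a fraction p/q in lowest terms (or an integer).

S is finite, so sup(S) = max(S).
Sorted decreasing:
7/8, 2/3, 2/7, -1, -5/3, -2, -12
The extremum is 7/8.
For every x in S, x <= 7/8. And 7/8 is in S, so it is attained.
Therefore sup(S) = 7/8.

7/8


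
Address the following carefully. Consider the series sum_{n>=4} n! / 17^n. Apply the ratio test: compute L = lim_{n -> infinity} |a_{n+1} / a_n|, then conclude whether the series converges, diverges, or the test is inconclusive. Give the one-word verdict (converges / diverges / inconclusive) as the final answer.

Let a_n denote the general term. Form the ratio a_{n+1}/a_n and simplify:
a_{n+1}/a_n = n/17 + 1/17
Take the limit as n -> infinity: L = infinity.
Since L = infinity > 1 (or L = infinity), the ratio test implies the series diverges.

diverges


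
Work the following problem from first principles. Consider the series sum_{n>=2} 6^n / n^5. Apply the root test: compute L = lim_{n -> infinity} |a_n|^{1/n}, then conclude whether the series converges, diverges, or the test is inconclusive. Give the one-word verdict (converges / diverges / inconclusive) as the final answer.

Let a_n denote the general term. Form |a_n|^(1/n) and simplify:
|a_n|^(1/n) = 6/n^(5/n)
Take the limit as n -> infinity: L = 6.
Since L = 6 > 1, the root test implies divergence.

diverges


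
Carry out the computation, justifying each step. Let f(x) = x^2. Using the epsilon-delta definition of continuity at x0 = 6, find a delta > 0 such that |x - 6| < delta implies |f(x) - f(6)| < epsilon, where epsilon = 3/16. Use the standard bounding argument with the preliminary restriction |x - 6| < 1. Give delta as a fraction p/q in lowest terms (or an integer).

Factor: |x^2 - (6)^2| = |x - 6| * |x + 6|.
Impose |x - 6| < 1 first. Then |x + 6| = |(x - 6) + 2*(6)| <= |x - 6| + 2*|6| < 1 + 12 = 13.
So |x^2 - (6)^2| < delta * 13.
We need delta * 13 <= 3/16, i.e. delta <= 3/16/13 = 3/208.
Since 3/208 < 1, this is tighter than 1; take delta = 3/208.
So delta = 3/208 works.

3/208


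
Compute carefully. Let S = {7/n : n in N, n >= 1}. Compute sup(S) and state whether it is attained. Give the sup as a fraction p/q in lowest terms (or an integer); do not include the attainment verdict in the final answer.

Analysis:
- Values: 7, 7/2, 7/3, 7/4, ... strictly decreasing.
- The maximum is 7 (n=1); sup = 7 (attained).
- The set is bounded below by 0; 7/n -> 0 so 0 is the greatest lower bound.
- 0 is not in the set, so inf = 0 is not attained.
Conclusion: sup(S) = 7, attained in S.

7


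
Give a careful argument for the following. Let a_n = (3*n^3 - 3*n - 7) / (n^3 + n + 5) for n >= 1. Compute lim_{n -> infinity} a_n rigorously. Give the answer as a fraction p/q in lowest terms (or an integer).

Divide numerator and denominator by n^3, the highest power:
numerator / n^3 = 3 - 3/n^2 - 7/n^3
denominator / n^3 = 1 + n^(-2) + 5/n^3
As n -> infinity, all terms of the form c/n^k (k >= 1) tend to 0.
So numerator / n^3 -> 3 and denominator / n^3 -> 1.
Therefore lim a_n = 3.

3


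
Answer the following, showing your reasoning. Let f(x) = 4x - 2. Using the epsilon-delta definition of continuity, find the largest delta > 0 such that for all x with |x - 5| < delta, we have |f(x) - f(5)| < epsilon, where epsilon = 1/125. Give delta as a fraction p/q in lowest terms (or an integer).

We compute f(5) = 4*(5) - 2 = 18.
|f(x) - f(5)| = |4x - 2 - (18)| = |4(x - 5)| = 4|x - 5|.
We need 4|x - 5| < 1/125, i.e. |x - 5| < 1/125 / 4 = 1/500.
So any delta <= 1/500 works. Conversely, if delta > 1/500, then x = 5 + 1/500 satisfies |x - 5| = 1/500 < delta but |f(x) - f(5)| = 4 * 1/500 = 1/125, which is not < 1/125; so no larger delta works.
Hence the largest such delta is 1/500.

1/500


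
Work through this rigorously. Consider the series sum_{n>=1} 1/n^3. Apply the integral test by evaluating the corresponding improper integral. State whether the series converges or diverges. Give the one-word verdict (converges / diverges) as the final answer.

Let f(x) = x^(-3). Then f is positive, continuous, and decreasing on [1, infinity), so the integral test applies.
Compute the improper integral int_{1}^infinity f(x) dx:
  antiderivative F(x) = -1/(2*x^2).
  As x -> infinity, F(x) -> 0 (since p = 3 > 1).
  So int = F(infinity) - F(1) = 0 - (-1/2) = 1/2.
  Finite, so by the integral test, the series converges.

converges


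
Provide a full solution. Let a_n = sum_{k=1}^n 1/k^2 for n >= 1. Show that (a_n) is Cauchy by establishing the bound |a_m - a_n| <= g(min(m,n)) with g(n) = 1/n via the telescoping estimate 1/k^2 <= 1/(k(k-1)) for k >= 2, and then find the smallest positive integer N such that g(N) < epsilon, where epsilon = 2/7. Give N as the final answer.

For m > n >= 1: |a_m - a_n| = sum_{k=n+1}^m 1/k^2.
Use 1/k^2 <= 1/(k(k-1)) = 1/(k-1) - 1/k for k >= 2:
sum_{k=n+1}^m 1/k^2 <= sum_{k=n+1}^m (1/(k-1) - 1/k) = 1/n - 1/m <= 1/n.
By symmetry the same bound holds with n,m swapped, so |a_m - a_n| <= 1/min(m,n) = g(min(m,n)). Since g(n) -> 0, (a_n) is Cauchy.
Now solve g(N) < 2/7: 1/N < 2/7 <=> N > 1/(2/7) = 7/2.
The smallest integer strictly greater than 7/2 is N = 4.
Check: g(4) = 1/4 < 2/7; g(3) = 1/3 >= 2/7. So N = 4.

4


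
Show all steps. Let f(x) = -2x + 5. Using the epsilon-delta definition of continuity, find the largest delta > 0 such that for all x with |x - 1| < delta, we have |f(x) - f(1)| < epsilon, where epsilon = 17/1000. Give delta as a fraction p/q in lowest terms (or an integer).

We compute f(1) = -2*(1) + 5 = 3.
|f(x) - f(1)| = |-2x + 5 - (3)| = |-2(x - 1)| = 2|x - 1|.
We need 2|x - 1| < 17/1000, i.e. |x - 1| < 17/1000 / 2 = 17/2000.
So any delta <= 17/2000 works. Conversely, if delta > 17/2000, then x = 1 + 17/2000 satisfies |x - 1| = 17/2000 < delta but |f(x) - f(1)| = 2 * 17/2000 = 17/1000, which is not < 17/1000; so no larger delta works.
Hence the largest such delta is 17/2000.

17/2000


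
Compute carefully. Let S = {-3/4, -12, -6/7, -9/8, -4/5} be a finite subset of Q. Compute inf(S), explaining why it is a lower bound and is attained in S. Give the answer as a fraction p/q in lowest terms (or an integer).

S is finite, so inf(S) = min(S).
Sorted increasing:
-12, -9/8, -6/7, -4/5, -3/4
The extremum is -12.
For every x in S, x >= -12. And -12 is in S, so it is attained.
Therefore inf(S) = -12.

-12


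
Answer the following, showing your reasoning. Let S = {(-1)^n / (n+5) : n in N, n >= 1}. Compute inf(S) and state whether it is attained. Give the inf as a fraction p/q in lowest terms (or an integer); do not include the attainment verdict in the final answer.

Analysis:
- Values: -1/6, 1/7, -1/8, 1/9, -1/10, ...
- Positive terms (even n): 1/(2+5), 1/(4+5), ... decreasing -> max = 1/7 (n=2).
- Negative terms (odd n): -1/(1+5), -1/(3+5), ... increasing -> min = -1/6 (n=1).
- So sup = 1/7 (attained at n=2); inf = -1/6 (attained at n=1).
Conclusion: inf(S) = -1/6, attained in S.

-1/6


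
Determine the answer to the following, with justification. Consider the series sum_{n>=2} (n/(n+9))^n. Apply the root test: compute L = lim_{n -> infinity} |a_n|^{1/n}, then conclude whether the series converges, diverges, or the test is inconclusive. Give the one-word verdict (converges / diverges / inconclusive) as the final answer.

Let a_n denote the general term. Form |a_n|^(1/n) and simplify:
|a_n|^(1/n) = n/(n + 9)
Take the limit as n -> infinity: L = 1.
Since L = 1, the root test is inconclusive. (In fact a_n = (n/(n+9))^n -> e^(-9) != 0, so the nth-term test shows divergence; but the root test itself gives no conclusion.)

inconclusive


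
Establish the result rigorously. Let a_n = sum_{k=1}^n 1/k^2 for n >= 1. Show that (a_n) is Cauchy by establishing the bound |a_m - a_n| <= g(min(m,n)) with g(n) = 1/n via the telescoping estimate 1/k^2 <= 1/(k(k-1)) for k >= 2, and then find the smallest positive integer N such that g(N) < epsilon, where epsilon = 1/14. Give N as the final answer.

For m > n >= 1: |a_m - a_n| = sum_{k=n+1}^m 1/k^2.
Use 1/k^2 <= 1/(k(k-1)) = 1/(k-1) - 1/k for k >= 2:
sum_{k=n+1}^m 1/k^2 <= sum_{k=n+1}^m (1/(k-1) - 1/k) = 1/n - 1/m <= 1/n.
By symmetry the same bound holds with n,m swapped, so |a_m - a_n| <= 1/min(m,n) = g(min(m,n)). Since g(n) -> 0, (a_n) is Cauchy.
Now solve g(N) < 1/14: 1/N < 1/14 <=> N > 1/(1/14) = 14.
The smallest integer strictly greater than 14 is N = 15.
Check: g(15) = 1/15 < 1/14; g(14) = 1/14 >= 1/14. So N = 15.

15


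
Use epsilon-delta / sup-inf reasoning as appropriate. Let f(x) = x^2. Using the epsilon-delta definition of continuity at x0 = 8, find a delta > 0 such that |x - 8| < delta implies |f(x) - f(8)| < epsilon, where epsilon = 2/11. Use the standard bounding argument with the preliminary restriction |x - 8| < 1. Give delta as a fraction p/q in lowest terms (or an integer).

Factor: |x^2 - (8)^2| = |x - 8| * |x + 8|.
Impose |x - 8| < 1 first. Then |x + 8| = |(x - 8) + 2*(8)| <= |x - 8| + 2*|8| < 1 + 16 = 17.
So |x^2 - (8)^2| < delta * 17.
We need delta * 17 <= 2/11, i.e. delta <= 2/11/17 = 2/187.
Since 2/187 < 1, this is tighter than 1; take delta = 2/187.
So delta = 2/187 works.

2/187


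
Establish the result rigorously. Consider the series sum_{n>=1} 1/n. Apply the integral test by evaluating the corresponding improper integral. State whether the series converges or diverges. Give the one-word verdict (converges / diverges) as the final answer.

Let f(x) = 1/x. Then f is positive, continuous, and decreasing on [1, infinity), so the integral test applies.
Compute the improper integral int_{1}^infinity f(x) dx:
  antiderivative F(x) = log(x).
  As x -> infinity, log(x) -> infinity.
  So int = infinity - log(1) = infinity. By the integral test, the series diverges.

diverges


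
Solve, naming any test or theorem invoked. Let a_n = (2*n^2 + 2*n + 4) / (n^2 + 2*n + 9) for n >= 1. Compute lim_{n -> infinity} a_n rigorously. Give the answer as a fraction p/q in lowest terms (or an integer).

Divide numerator and denominator by n^2, the highest power:
numerator / n^2 = 2 + 2/n + 4/n^2
denominator / n^2 = 1 + 2/n + 9/n^2
As n -> infinity, all terms of the form c/n^k (k >= 1) tend to 0.
So numerator / n^2 -> 2 and denominator / n^2 -> 1.
Therefore lim a_n = 2.

2


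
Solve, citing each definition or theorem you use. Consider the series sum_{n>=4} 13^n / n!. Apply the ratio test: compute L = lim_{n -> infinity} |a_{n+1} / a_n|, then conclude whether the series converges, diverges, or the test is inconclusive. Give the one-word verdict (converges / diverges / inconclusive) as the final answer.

Let a_n denote the general term. Form the ratio a_{n+1}/a_n and simplify:
a_{n+1}/a_n = 13/(n + 1)
Take the limit as n -> infinity: L = 0.
Since L = 0 < 1, the ratio test implies the series converges.

converges


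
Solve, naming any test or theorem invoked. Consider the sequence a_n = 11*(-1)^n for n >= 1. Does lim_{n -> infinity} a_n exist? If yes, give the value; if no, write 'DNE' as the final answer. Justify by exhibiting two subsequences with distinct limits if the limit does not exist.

Examine the behaviour of a_n along subsequences.
Even-n subsequence a_{2k} = 11 -> 11. Odd-n subsequence a_{2k+1} = -11 -> -11.
Since these two subsequential limits are 11 and -11, distinct, the full sequence cannot converge (a convergent sequence has all subsequences tending to the same limit). So lim a_n does not exist.

DNE


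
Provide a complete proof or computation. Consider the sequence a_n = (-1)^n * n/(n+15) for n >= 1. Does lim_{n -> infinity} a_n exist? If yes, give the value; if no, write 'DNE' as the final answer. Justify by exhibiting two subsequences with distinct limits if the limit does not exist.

Examine the behaviour of a_n along subsequences.
a_{2k} = 2k/(2k+15) -> 1. a_{2k+1} = -(2k+1)/(2k+16) -> -1.
Since these two subsequential limits are 1 and -1, distinct, the full sequence cannot converge (a convergent sequence has all subsequences tending to the same limit). So lim a_n does not exist.

DNE


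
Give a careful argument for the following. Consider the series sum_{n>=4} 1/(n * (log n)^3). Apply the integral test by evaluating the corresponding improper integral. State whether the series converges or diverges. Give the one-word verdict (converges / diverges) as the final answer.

Let f(x) = 1/(x*log(x)^3). Then f is positive, continuous, and decreasing on [4, infinity), so the integral test applies.
Compute the improper integral int_{4}^infinity f(x) dx:
  antiderivative F(x) = -1/(2*log(x)^2).
  F(x) -> 0 as x -> infinity.  int = 0 - F(4) = 1/(2*log(4)^2) < infinity. By the integral test, the series converges.

converges


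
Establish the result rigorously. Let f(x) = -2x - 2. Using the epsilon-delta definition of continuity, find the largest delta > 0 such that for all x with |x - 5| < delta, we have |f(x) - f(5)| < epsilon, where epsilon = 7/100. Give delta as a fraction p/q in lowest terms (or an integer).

We compute f(5) = -2*(5) - 2 = -12.
|f(x) - f(5)| = |-2x - 2 - (-12)| = |-2(x - 5)| = 2|x - 5|.
We need 2|x - 5| < 7/100, i.e. |x - 5| < 7/100 / 2 = 7/200.
So any delta <= 7/200 works. Conversely, if delta > 7/200, then x = 5 + 7/200 satisfies |x - 5| = 7/200 < delta but |f(x) - f(5)| = 2 * 7/200 = 7/100, which is not < 7/100; so no larger delta works.
Hence the largest such delta is 7/200.

7/200


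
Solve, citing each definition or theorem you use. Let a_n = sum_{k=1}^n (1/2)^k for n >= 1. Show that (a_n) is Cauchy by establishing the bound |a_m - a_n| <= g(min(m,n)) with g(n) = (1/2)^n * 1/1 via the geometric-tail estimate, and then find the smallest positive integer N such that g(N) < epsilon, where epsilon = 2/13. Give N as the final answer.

For m > n >= 1: |a_m - a_n| = sum_{k=n+1}^m (1/2)^k < sum_{k=n+1}^infinity (1/2)^k = (1/2)^(n+1) / (1 - 1/2) = (1/2)^n * (1/2) * (2/1) = (1/2)^n * 1/1.
So g(n) = (1/2)^n / 1. Since g(n) -> 0, (a_n) is Cauchy.
Now solve g(N) < 2/13: (1/2)^N / 1 < 2/13 <=> 2^N > 1 / (1 * 2/13) = 13/2.
Check powers of 2: 2^2 = 4 <= 13/2, 2^3 = 8 > 13/2.
So the smallest such N is 3. Check: g(3) = 1/(1 * 8) = 1/8 < 2/13.

3


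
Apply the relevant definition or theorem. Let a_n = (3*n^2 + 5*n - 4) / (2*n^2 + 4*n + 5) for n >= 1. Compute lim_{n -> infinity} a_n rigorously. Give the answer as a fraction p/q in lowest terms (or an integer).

Divide numerator and denominator by n^2, the highest power:
numerator / n^2 = 3 + 5/n - 4/n^2
denominator / n^2 = 2 + 4/n + 5/n^2
As n -> infinity, all terms of the form c/n^k (k >= 1) tend to 0.
So numerator / n^2 -> 3 and denominator / n^2 -> 2.
Therefore lim a_n = 3/2.

3/2


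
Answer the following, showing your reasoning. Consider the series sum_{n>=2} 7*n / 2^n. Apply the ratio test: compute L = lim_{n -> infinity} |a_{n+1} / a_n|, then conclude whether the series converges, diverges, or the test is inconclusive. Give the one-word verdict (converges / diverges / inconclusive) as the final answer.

Let a_n denote the general term. Form the ratio a_{n+1}/a_n and simplify:
a_{n+1}/a_n = (n + 1)/(2*n)
Take the limit as n -> infinity: L = 1/2.
Since L = 1/2 < 1, the ratio test implies the series converges.

converges


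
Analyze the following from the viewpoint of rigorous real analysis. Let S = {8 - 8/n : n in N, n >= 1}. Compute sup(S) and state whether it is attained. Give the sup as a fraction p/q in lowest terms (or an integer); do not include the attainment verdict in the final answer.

Analysis:
- Values: 0, 4, 16/3, 6, ... strictly increasing.
- Minimum is 0 (n=1); inf = 0 (attained).
- 8 - 8/n -> 8 from below; sup = 8, not attained.
Conclusion: sup(S) = 8, not attained in S.

8


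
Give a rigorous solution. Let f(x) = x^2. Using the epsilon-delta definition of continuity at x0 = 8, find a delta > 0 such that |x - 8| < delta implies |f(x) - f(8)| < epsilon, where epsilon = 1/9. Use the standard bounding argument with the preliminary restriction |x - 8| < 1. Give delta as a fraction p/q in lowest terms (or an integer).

Factor: |x^2 - (8)^2| = |x - 8| * |x + 8|.
Impose |x - 8| < 1 first. Then |x + 8| = |(x - 8) + 2*(8)| <= |x - 8| + 2*|8| < 1 + 16 = 17.
So |x^2 - (8)^2| < delta * 17.
We need delta * 17 <= 1/9, i.e. delta <= 1/9/17 = 1/153.
Since 1/153 < 1, this is tighter than 1; take delta = 1/153.
So delta = 1/153 works.

1/153


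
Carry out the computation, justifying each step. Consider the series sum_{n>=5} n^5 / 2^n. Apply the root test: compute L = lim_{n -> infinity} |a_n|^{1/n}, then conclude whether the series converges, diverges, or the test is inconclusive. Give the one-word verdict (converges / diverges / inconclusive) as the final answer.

Let a_n denote the general term. Form |a_n|^(1/n) and simplify:
|a_n|^(1/n) = n^(5/n)/2
Take the limit as n -> infinity: L = 1/2.
Since L = 1/2 < 1, the root test implies convergence.

converges


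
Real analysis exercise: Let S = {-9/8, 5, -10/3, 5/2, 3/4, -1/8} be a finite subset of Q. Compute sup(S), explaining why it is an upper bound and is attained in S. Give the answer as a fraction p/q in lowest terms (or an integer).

S is finite, so sup(S) = max(S).
Sorted decreasing:
5, 5/2, 3/4, -1/8, -9/8, -10/3
The extremum is 5.
For every x in S, x <= 5. And 5 is in S, so it is attained.
Therefore sup(S) = 5.

5


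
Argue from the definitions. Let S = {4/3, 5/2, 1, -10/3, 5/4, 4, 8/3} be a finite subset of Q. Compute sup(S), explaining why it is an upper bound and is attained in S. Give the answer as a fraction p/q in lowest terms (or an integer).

S is finite, so sup(S) = max(S).
Sorted decreasing:
4, 8/3, 5/2, 4/3, 5/4, 1, -10/3
The extremum is 4.
For every x in S, x <= 4. And 4 is in S, so it is attained.
Therefore sup(S) = 4.

4


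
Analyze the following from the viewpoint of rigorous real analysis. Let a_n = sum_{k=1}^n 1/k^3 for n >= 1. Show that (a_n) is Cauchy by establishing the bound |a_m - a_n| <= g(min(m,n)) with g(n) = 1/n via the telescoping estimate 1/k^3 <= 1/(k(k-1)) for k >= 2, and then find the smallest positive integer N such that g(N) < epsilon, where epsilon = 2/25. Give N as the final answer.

For m > n >= 1: |a_m - a_n| = sum_{k=n+1}^m 1/k^3.
Use 1/k^3 <= 1/(k(k-1)) = 1/(k-1) - 1/k for k >= 2 (which holds since k^3 >= k^2 >= k(k-1) for k >= 2):
sum_{k=n+1}^m 1/k^3 <= sum_{k=n+1}^m (1/(k-1) - 1/k) = 1/n - 1/m <= 1/n.
By symmetry the same bound holds with n,m swapped, so |a_m - a_n| <= 1/min(m,n) = g(min(m,n)). Since g(n) -> 0, (a_n) is Cauchy.
Now solve g(N) < 2/25: 1/N < 2/25 <=> N > 1/(2/25) = 25/2.
The smallest integer strictly greater than 25/2 is N = 13.
Check: g(13) = 1/13 < 2/25; g(12) = 1/12 >= 2/25. So N = 13.

13


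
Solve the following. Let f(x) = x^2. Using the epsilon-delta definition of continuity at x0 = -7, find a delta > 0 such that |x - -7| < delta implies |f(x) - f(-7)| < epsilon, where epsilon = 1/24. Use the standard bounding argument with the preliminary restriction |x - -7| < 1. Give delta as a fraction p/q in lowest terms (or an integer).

Factor: |x^2 - (-7)^2| = |x - -7| * |x + -7|.
Impose |x - -7| < 1 first. Then |x + -7| = |(x - -7) + 2*(-7)| <= |x - -7| + 2*|-7| < 1 + 14 = 15.
So |x^2 - (-7)^2| < delta * 15.
We need delta * 15 <= 1/24, i.e. delta <= 1/24/15 = 1/360.
Since 1/360 < 1, this is tighter than 1; take delta = 1/360.
So delta = 1/360 works.

1/360


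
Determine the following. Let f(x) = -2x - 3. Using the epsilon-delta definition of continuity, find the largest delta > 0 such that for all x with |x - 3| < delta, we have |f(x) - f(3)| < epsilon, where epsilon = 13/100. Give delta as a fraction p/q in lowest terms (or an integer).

We compute f(3) = -2*(3) - 3 = -9.
|f(x) - f(3)| = |-2x - 3 - (-9)| = |-2(x - 3)| = 2|x - 3|.
We need 2|x - 3| < 13/100, i.e. |x - 3| < 13/100 / 2 = 13/200.
So any delta <= 13/200 works. Conversely, if delta > 13/200, then x = 3 + 13/200 satisfies |x - 3| = 13/200 < delta but |f(x) - f(3)| = 2 * 13/200 = 13/100, which is not < 13/100; so no larger delta works.
Hence the largest such delta is 13/200.

13/200


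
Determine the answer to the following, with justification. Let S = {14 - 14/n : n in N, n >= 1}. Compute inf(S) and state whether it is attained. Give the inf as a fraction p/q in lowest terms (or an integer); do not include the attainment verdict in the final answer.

Analysis:
- Values: 0, 7, 28/3, 21/2, ... strictly increasing.
- Minimum is 0 (n=1); inf = 0 (attained).
- 14 - 14/n -> 14 from below; sup = 14, not attained.
Conclusion: inf(S) = 0, attained in S.

0


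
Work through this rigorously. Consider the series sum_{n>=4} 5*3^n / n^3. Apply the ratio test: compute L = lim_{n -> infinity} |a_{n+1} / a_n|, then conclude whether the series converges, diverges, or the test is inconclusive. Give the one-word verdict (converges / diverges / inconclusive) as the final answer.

Let a_n denote the general term. Form the ratio a_{n+1}/a_n and simplify:
a_{n+1}/a_n = 3*n^3/(n + 1)^3
Take the limit as n -> infinity: L = 3.
Since L = 3 > 1 (or L = infinity), the ratio test implies the series diverges.

diverges


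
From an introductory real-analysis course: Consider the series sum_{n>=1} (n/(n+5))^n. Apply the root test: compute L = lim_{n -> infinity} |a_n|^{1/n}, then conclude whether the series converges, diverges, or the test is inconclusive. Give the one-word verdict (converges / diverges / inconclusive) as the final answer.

Let a_n denote the general term. Form |a_n|^(1/n) and simplify:
|a_n|^(1/n) = n/(n + 5)
Take the limit as n -> infinity: L = 1.
Since L = 1, the root test is inconclusive. (In fact a_n = (n/(n+5))^n -> e^(-5) != 0, so the nth-term test shows divergence; but the root test itself gives no conclusion.)

inconclusive


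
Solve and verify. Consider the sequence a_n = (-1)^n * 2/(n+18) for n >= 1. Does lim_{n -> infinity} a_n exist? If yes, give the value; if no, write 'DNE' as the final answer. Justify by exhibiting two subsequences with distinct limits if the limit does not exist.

Examine the behaviour of a_n along subsequences.
Even-n subsequence a_{2k} = 2/(2k+18) -> 0. Odd-n subsequence a_{2k+1} = -2/(2k+19) -> 0. Both tend to 0, which suggests the limit is 0; verify directly.
|a_n - 0| = 2/(n+18) < 2/n for every n >= 1.
Given epsilon > 0, choose a positive integer N > 2/epsilon. Then for all n >= N, |a_n| < 2/n <= 2/N < epsilon.
So by the definition of the limit, lim a_n exists and equals 0.

0


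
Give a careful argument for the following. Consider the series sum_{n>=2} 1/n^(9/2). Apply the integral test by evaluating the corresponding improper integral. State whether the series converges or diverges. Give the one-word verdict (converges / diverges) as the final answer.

Let f(x) = x^(-9/2). Then f is positive, continuous, and decreasing on [2, infinity), so the integral test applies.
Compute the improper integral int_{2}^infinity f(x) dx:
  antiderivative F(x) = -2/(7*x^(7/2)).
  As x -> infinity, F(x) -> 0 (since p = 9/2 > 1).
  So int = F(infinity) - F(2) = 0 - (-sqrt(2)/56) = sqrt(2)/56.
  Finite, so by the integral test, the series converges.

converges


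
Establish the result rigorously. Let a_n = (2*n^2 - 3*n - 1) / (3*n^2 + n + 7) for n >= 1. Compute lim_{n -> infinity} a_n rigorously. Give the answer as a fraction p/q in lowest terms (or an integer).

Divide numerator and denominator by n^2, the highest power:
numerator / n^2 = 2 - 3/n - 1/n^2
denominator / n^2 = 3 + 1/n + 7/n^2
As n -> infinity, all terms of the form c/n^k (k >= 1) tend to 0.
So numerator / n^2 -> 2 and denominator / n^2 -> 3.
Therefore lim a_n = 2/3.

2/3


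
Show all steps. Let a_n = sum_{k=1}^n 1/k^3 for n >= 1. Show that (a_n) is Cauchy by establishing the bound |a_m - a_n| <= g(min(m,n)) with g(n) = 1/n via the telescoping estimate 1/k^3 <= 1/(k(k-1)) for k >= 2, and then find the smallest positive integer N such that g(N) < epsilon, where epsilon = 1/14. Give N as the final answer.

For m > n >= 1: |a_m - a_n| = sum_{k=n+1}^m 1/k^3.
Use 1/k^3 <= 1/(k(k-1)) = 1/(k-1) - 1/k for k >= 2 (which holds since k^3 >= k^2 >= k(k-1) for k >= 2):
sum_{k=n+1}^m 1/k^3 <= sum_{k=n+1}^m (1/(k-1) - 1/k) = 1/n - 1/m <= 1/n.
By symmetry the same bound holds with n,m swapped, so |a_m - a_n| <= 1/min(m,n) = g(min(m,n)). Since g(n) -> 0, (a_n) is Cauchy.
Now solve g(N) < 1/14: 1/N < 1/14 <=> N > 1/(1/14) = 14.
The smallest integer strictly greater than 14 is N = 15.
Check: g(15) = 1/15 < 1/14; g(14) = 1/14 >= 1/14. So N = 15.

15


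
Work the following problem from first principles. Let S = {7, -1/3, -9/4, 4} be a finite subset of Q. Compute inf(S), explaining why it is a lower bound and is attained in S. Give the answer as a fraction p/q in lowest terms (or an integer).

S is finite, so inf(S) = min(S).
Sorted increasing:
-9/4, -1/3, 4, 7
The extremum is -9/4.
For every x in S, x >= -9/4. And -9/4 is in S, so it is attained.
Therefore inf(S) = -9/4.

-9/4
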